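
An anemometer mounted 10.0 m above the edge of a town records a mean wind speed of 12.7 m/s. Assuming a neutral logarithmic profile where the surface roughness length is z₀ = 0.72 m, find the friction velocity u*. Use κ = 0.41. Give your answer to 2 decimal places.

u* ≈ 1.98 m/s

Log law: V(z) = (u*/κ) · ln(z/z₀) ⇒ u* = κ · V / ln(z/z₀)
u* = 0.41 × 12.7 / ln(10.0/0.72) = 0.41 × 12.7 / 2.6311
   = 5.2070 / 2.6311 = 1.9790 m/s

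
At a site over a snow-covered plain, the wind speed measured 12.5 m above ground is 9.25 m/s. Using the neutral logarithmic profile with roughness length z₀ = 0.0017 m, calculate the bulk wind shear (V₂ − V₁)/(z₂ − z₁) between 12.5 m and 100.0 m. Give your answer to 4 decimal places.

Log law: V₂ = V₁ · ln(z₂/z₀)/ln(z₁/z₀) = 9.25 × 10.9823/8.9029 = 11.4105 m/s
ΔV/Δz = (11.4105 − 9.25)/(100.0 − 12.5) = 2.1605/87.5000 = 0.02469 m/s/m

0.0247 m/s/m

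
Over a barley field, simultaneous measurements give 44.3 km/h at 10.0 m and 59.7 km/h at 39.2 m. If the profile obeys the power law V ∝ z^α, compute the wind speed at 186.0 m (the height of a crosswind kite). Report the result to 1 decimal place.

83.9 km/h

First find α: α = ln(V₂/V₁)/ln(z₂/z₁) = ln(59.7/44.3)/ln(39.2/10.0) = 0.29835/1.36609 = 0.2184
Extrapolate from 39.2 m to 186.0 m: V₃ = 59.7 × (186.0/39.2)^0.2184 = 59.7 × 1.4050 = 83.8801 km/h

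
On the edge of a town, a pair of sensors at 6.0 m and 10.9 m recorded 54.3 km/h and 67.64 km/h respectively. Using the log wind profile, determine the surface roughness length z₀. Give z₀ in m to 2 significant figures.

z₀ ≈ 0.53 m

Log law: V(z) ∝ ln(z/z₀). With r = V₁/V₂ = 54.3/67.64 = 0.80278,
r · ln(z₂/z₀) = ln(z₁/z₀) ⇒ ln z₀ = (ln z₁ − r·ln z₂)/(1 − r)
ln z₀ = (1.79176 − 0.80278×2.38876) / 0.19722 = -0.6383
z₀ = exp(-0.6383) = 0.5282 m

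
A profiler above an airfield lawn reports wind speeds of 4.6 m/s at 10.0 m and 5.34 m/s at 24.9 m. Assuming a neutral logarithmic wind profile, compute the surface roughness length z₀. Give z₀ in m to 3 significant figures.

Log law: V(z) ∝ ln(z/z₀). With r = V₁/V₂ = 4.6/5.34 = 0.86142,
r · ln(z₂/z₀) = ln(z₁/z₀) ⇒ ln z₀ = (ln z₁ − r·ln z₂)/(1 − r)
ln z₀ = (2.30259 − 0.86142×3.21487) / 0.13858 = -3.3684
z₀ = exp(-3.3684) = 0.03445 m

z₀ ≈ 0.0344 m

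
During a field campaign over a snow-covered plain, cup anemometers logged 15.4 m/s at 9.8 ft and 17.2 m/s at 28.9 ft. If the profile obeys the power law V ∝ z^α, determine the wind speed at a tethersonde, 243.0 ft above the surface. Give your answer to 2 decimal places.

First find α: α = ln(V₂/V₁)/ln(z₂/z₁) = ln(17.2/15.4)/ln(28.9/9.8) = 0.11054/1.08146 = 0.1022
Extrapolate from 28.9 ft to 243.0 ft: V₃ = 17.2 × (243.0/28.9)^0.1022 = 17.2 × 1.2431 = 21.3820 m/s

21.38 m/s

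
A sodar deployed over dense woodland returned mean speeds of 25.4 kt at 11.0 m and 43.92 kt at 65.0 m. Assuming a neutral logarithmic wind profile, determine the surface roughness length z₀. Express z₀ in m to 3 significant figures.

z₀ ≈ 0.962 m

Log law: V(z) ∝ ln(z/z₀). With r = V₁/V₂ = 25.4/43.92 = 0.57832,
r · ln(z₂/z₀) = ln(z₁/z₀) ⇒ ln z₀ = (ln z₁ − r·ln z₂)/(1 − r)
ln z₀ = (2.39790 − 0.57832×4.17439) / 0.42168 = -0.0385
z₀ = exp(-0.0385) = 0.9622 m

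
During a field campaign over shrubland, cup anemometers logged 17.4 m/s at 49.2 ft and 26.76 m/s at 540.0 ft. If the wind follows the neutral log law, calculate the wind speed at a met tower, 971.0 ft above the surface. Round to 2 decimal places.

Log law: V ∝ ln(z/z₀). From the pair, with r = V₁/V₂ = 0.65022,
ln z₀ = (ln z₁ − r·ln z₂)/(1 − r) = (3.8959 − 0.65022×6.2916)/0.34978 = -0.5576 → z₀ = 0.5726 ft
V₃ = V₁ · ln(z₃/z₀)/ln(z₁/z₀) = 17.4 × 7.4359/4.4535 = 29.0525 m/s

29.05 m/s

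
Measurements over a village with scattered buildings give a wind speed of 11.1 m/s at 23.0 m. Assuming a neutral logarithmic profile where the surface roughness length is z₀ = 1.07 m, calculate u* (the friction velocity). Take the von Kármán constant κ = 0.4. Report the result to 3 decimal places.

Log law: V(z) = (u*/κ) · ln(z/z₀) ⇒ u* = κ · V / ln(z/z₀)
u* = 0.4 × 11.1 / ln(23.0/1.07) = 0.4 × 11.1 / 3.0678
   = 4.4400 / 3.0678 = 1.4473 m/s

u* ≈ 1.447 m/s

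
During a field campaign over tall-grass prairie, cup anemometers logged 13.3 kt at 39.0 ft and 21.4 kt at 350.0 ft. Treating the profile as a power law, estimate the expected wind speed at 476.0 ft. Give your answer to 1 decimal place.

22.9 kt

First find α: α = ln(V₂/V₁)/ln(z₂/z₁) = ln(21.4/13.3)/ln(350.0/39.0) = 0.47563/2.19437 = 0.2167
Extrapolate from 350.0 ft to 476.0 ft: V₃ = 21.4 × (476.0/350.0)^0.2167 = 21.4 × 1.0689 = 22.8748 kt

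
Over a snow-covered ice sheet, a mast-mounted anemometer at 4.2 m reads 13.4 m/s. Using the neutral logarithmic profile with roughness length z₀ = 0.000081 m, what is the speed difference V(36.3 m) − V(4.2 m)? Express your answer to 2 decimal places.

2.66 m/s

Log law: V₂ = V₁ · ln(z₂/z₀)/ln(z₁/z₀) = 13.4 × 13.0129/10.8561 = 16.0621 m/s
ΔV = 16.0621 − 13.4 = 2.6621 m/s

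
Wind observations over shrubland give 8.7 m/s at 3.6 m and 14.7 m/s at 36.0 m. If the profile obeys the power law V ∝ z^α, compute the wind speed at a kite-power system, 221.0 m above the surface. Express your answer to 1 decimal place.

First find α: α = ln(V₂/V₁)/ln(z₂/z₁) = ln(14.7/8.7)/ln(36.0/3.6) = 0.52452/2.30259 = 0.2278
Extrapolate from 36.0 m to 221.0 m: V₃ = 14.7 × (221.0/36.0)^0.2278 = 14.7 × 1.5119 = 22.2250 m/s

22.2 m/s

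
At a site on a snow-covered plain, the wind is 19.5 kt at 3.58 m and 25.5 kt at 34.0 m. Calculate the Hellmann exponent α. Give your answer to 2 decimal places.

Power law: V₂/V₁ = (z₂/z₁)^α ⇒ α = ln(V₂/V₁) / ln(z₂/z₁)
α = ln(25.5/19.5) / ln(34.0/3.58) = ln(1.3077) / ln(9.4972)
  = 0.26826 / 2.25100 = 0.11918

α ≈ 0.12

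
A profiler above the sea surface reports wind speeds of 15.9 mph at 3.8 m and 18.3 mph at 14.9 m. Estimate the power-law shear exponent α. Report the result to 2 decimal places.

α ≈ 0.10

Power law: V₂/V₁ = (z₂/z₁)^α ⇒ α = ln(V₂/V₁) / ln(z₂/z₁)
α = ln(18.3/15.9) / ln(14.9/3.8) = ln(1.1509) / ln(3.9211)
  = 0.14058 / 1.36636 = 0.10289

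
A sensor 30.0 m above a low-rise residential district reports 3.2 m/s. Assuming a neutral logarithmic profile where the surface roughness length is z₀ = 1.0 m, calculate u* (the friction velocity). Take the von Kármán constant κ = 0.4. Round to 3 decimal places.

Log law: V(z) = (u*/κ) · ln(z/z₀) ⇒ u* = κ · V / ln(z/z₀)
u* = 0.4 × 3.2 / ln(30.0/1.0) = 0.4 × 3.2 / 3.4012
   = 1.2800 / 3.4012 = 0.3763 m/s

u* ≈ 0.376 m/s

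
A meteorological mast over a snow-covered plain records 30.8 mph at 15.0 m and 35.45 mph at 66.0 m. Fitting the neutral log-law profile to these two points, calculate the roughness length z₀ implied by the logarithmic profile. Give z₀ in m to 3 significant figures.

Log law: V(z) ∝ ln(z/z₀). With r = V₁/V₂ = 30.8/35.45 = 0.86883,
r · ln(z₂/z₀) = ln(z₁/z₀) ⇒ ln z₀ = (ln z₁ − r·ln z₂)/(1 − r)
ln z₀ = (2.70805 − 0.86883×4.18965) / 0.13117 = -7.1056
z₀ = exp(-7.1056) = 0.0008205 m

z₀ ≈ 0.000821 m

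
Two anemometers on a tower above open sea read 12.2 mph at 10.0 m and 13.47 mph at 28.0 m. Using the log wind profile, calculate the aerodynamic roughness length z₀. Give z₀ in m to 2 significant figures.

Log law: V(z) ∝ ln(z/z₀). With r = V₁/V₂ = 12.2/13.47 = 0.90572,
r · ln(z₂/z₀) = ln(z₁/z₀) ⇒ ln z₀ = (ln z₁ − r·ln z₂)/(1 − r)
ln z₀ = (2.30259 − 0.90572×3.33220) / 0.09428 = -7.5882
z₀ = exp(-7.5882) = 0.0005064 m

z₀ ≈ 0.00051 m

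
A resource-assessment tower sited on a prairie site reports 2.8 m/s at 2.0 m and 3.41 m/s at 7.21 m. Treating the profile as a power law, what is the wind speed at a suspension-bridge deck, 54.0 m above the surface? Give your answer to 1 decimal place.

4.6 m/s

First find α: α = ln(V₂/V₁)/ln(z₂/z₁) = ln(3.41/2.8)/ln(7.21/2.0) = 0.19709/1.28232 = 0.1537
Extrapolate from 7.21 m to 54.0 m: V₃ = 3.41 × (54.0/7.21)^0.1537 = 3.41 × 1.3627 = 4.6469 m/s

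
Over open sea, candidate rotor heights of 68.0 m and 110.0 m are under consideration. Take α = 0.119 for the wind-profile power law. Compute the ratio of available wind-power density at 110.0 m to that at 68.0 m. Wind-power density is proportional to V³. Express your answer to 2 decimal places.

1.19

Speed ratio: V_B/V_A = (z_B/z_A)^α = (110.0/68.0)^0.119 = (1.6176)^0.119 = 1.05891
Power-density ratio: P_B/P_A = (V_B/V_A)³ = (1.05891)³ = 1.18733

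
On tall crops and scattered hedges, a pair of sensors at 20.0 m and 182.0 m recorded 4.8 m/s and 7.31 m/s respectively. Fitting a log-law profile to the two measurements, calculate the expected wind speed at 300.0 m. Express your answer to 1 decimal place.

7.9 m/s

Log law: V ∝ ln(z/z₀). From the pair, with r = V₁/V₂ = 0.65663,
ln z₀ = (ln z₁ − r·ln z₂)/(1 − r) = (2.9957 − 0.65663×5.2040)/0.34337 = -1.2273 → z₀ = 0.2931 m
V₃ = V₁ · ln(z₃/z₀)/ln(z₁/z₀) = 4.8 × 6.9310/4.2230 = 7.8781 m/s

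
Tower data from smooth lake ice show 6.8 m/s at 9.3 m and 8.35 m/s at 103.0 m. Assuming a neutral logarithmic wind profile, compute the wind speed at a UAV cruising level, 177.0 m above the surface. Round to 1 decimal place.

Log law: V ∝ ln(z/z₀). From the pair, with r = V₁/V₂ = 0.81437,
ln z₀ = (ln z₁ − r·ln z₂)/(1 − r) = (2.2300 − 0.81437×4.6347)/0.18563 = -8.3197 → z₀ = 0.0002437 m
V₃ = V₁ · ln(z₃/z₀)/ln(z₁/z₀) = 6.8 × 13.4959/10.5497 = 8.6990 m/s

8.7 m/s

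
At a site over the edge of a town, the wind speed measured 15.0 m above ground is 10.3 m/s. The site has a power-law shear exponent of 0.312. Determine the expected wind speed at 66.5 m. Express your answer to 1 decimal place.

Power-law profile: V₂ = V₁ · (z₂/z₁)^α
V₂ = 10.3 × (66.5/15.0)^0.312 = 10.3 × (4.4333)^0.312
    = 10.3 × 1.5914 = 16.3914 m/s

16.4 m/s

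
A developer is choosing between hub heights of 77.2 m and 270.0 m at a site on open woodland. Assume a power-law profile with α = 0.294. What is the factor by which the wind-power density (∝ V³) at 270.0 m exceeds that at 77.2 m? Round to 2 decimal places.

3.02

Speed ratio: V_B/V_A = (z_B/z_A)^α = (270.0/77.2)^0.294 = (3.4974)^0.294 = 1.44498
Power-density ratio: P_B/P_A = (V_B/V_A)³ = (1.44498)³ = 3.01706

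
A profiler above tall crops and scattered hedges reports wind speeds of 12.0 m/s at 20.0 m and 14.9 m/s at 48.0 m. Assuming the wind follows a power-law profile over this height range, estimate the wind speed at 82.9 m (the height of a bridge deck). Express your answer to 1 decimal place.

17.1 m/s

First find α: α = ln(V₂/V₁)/ln(z₂/z₁) = ln(14.9/12.0)/ln(48.0/20.0) = 0.21645/0.87547 = 0.2472
Extrapolate from 48.0 m to 82.9 m: V₃ = 14.9 × (82.9/48.0)^0.2472 = 14.9 × 1.1447 = 17.0553 m/s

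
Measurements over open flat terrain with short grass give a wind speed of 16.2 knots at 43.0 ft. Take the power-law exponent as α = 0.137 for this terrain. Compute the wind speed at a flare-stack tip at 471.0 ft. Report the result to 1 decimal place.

Power-law profile: V₂ = V₁ · (z₂/z₁)^α
V₂ = 16.2 × (471.0/43.0)^0.137 = 16.2 × (10.9535)^0.137
    = 16.2 × 1.3881 = 22.4871 knots

22.5 knots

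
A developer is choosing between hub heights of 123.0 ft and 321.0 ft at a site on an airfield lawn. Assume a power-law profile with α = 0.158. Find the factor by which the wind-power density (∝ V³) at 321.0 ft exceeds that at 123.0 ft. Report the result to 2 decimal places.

Speed ratio: V_B/V_A = (z_B/z_A)^α = (321.0/123.0)^0.158 = (2.6098)^0.158 = 1.16365
Power-density ratio: P_B/P_A = (V_B/V_A)³ = (1.16365)³ = 1.57568

1.58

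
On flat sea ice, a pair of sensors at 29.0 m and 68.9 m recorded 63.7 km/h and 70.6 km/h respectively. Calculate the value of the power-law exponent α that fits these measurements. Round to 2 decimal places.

Power law: V₂/V₁ = (z₂/z₁)^α ⇒ α = ln(V₂/V₁) / ln(z₂/z₁)
α = ln(70.6/63.7) / ln(68.9/29.0) = ln(1.1083) / ln(2.3759)
  = 0.10285 / 0.86536 = 0.11885

α ≈ 0.12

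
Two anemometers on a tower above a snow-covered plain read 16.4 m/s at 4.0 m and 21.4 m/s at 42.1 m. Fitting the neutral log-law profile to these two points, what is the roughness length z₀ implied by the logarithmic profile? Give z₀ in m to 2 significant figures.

Log law: V(z) ∝ ln(z/z₀). With r = V₁/V₂ = 16.4/21.4 = 0.76636,
r · ln(z₂/z₀) = ln(z₁/z₀) ⇒ ln z₀ = (ln z₁ − r·ln z₂)/(1 − r)
ln z₀ = (1.38629 − 0.76636×3.74005) / 0.23364 = -6.3340
z₀ = exp(-6.3340) = 0.001775 m

z₀ ≈ 0.0018 m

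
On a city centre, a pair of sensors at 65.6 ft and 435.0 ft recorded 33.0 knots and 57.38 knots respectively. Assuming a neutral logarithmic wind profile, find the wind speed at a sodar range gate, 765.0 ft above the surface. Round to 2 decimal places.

64.66 knots

Log law: V ∝ ln(z/z₀). From the pair, with r = V₁/V₂ = 0.57511,
ln z₀ = (ln z₁ − r·ln z₂)/(1 − r) = (4.1836 − 0.57511×6.0753)/0.42489 = 1.6229 → z₀ = 5.068 ft
V₃ = V₁ · ln(z₃/z₀)/ln(z₁/z₀) = 33.0 × 5.0169/2.5606 = 64.6553 knots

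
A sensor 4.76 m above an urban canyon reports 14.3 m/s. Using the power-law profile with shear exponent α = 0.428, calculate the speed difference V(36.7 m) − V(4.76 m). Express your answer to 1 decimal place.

20.0 m/s

Power law: V₂ = V₁ · (z₂/z₁)^α = 14.3 × (7.7101)^0.428 = 34.2766 m/s
ΔV = 34.2766 − 14.3 = 19.9766 m/s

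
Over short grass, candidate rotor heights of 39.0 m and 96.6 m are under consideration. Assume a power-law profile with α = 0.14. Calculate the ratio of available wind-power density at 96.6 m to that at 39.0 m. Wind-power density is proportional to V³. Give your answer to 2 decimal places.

Speed ratio: V_B/V_A = (z_B/z_A)^α = (96.6/39.0)^0.14 = (2.4769)^0.14 = 1.13540
Power-density ratio: P_B/P_A = (V_B/V_A)³ = (1.13540)³ = 1.46367

1.46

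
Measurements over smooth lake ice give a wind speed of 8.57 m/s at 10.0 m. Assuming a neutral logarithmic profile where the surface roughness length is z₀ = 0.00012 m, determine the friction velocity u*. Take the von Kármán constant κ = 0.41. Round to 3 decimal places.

u* ≈ 0.310 m/s

Log law: V(z) = (u*/κ) · ln(z/z₀) ⇒ u* = κ · V / ln(z/z₀)
u* = 0.41 × 8.57 / ln(10.0/0.00012) = 0.41 × 8.57 / 11.3306
   = 3.5137 / 11.3306 = 0.3101 m/s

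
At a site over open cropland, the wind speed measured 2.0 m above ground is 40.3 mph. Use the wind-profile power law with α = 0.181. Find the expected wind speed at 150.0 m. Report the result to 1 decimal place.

Power-law profile: V₂ = V₁ · (z₂/z₁)^α
V₂ = 40.3 × (150.0/2.0)^0.181 = 40.3 × (75.0000)^0.181
    = 40.3 × 2.1847 = 88.0423 mph

88.0 mph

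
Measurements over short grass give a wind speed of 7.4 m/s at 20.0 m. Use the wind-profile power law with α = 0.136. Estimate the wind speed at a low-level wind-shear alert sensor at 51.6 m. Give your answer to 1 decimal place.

Power-law profile: V₂ = V₁ · (z₂/z₁)^α
V₂ = 7.4 × (51.6/20.0)^0.136 = 7.4 × (2.5800)^0.136
    = 7.4 × 1.1376 = 8.4181 m/s

8.4 m/s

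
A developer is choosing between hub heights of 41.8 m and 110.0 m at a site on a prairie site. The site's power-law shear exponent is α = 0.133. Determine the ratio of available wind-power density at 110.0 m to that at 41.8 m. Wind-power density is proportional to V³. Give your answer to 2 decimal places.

Speed ratio: V_B/V_A = (z_B/z_A)^α = (110.0/41.8)^0.133 = (2.6316)^0.133 = 1.13734
Power-density ratio: P_B/P_A = (V_B/V_A)³ = (1.13734)³ = 1.47118

1.47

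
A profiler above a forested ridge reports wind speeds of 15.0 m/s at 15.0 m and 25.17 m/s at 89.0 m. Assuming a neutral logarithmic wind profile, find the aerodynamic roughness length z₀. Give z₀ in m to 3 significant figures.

Log law: V(z) ∝ ln(z/z₀). With r = V₁/V₂ = 15.0/25.17 = 0.59595,
r · ln(z₂/z₀) = ln(z₁/z₀) ⇒ ln z₀ = (ln z₁ − r·ln z₂)/(1 − r)
ln z₀ = (2.70805 − 0.59595×4.48864) / 0.40405 = 0.0818
z₀ = exp(0.0818) = 1.085 m

z₀ ≈ 1.09 m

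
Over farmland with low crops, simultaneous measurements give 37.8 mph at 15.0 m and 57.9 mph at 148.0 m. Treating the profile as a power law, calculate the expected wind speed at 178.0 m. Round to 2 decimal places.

59.93 mph

First find α: α = ln(V₂/V₁)/ln(z₂/z₁) = ln(57.9/37.8)/ln(148.0/15.0) = 0.42641/2.28916 = 0.1863
Extrapolate from 148.0 m to 178.0 m: V₃ = 57.9 × (178.0/148.0)^0.1863 = 57.9 × 1.0350 = 59.9253 mph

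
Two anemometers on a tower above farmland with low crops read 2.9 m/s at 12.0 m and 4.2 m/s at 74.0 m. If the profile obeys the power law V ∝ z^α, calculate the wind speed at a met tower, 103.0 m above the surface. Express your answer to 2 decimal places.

4.49 m/s

First find α: α = ln(V₂/V₁)/ln(z₂/z₁) = ln(4.2/2.9)/ln(74.0/12.0) = 0.37037/1.81916 = 0.2036
Extrapolate from 74.0 m to 103.0 m: V₃ = 4.2 × (103.0/74.0)^0.2036 = 4.2 × 1.0696 = 4.4925 m/s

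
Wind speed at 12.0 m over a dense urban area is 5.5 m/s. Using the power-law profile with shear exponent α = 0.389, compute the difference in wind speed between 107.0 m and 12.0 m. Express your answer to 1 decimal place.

7.4 m/s

Power law: V₂ = V₁ · (z₂/z₁)^α = 5.5 × (8.9167)^0.389 = 12.8822 m/s
ΔV = 12.8822 − 5.5 = 7.3822 m/s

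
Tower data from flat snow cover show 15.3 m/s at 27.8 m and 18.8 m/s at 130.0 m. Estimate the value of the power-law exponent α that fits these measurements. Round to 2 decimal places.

Power law: V₂/V₁ = (z₂/z₁)^α ⇒ α = ln(V₂/V₁) / ln(z₂/z₁)
α = ln(18.8/15.3) / ln(130.0/27.8) = ln(1.2288) / ln(4.6763)
  = 0.20600 / 1.54250 = 0.13355

α ≈ 0.13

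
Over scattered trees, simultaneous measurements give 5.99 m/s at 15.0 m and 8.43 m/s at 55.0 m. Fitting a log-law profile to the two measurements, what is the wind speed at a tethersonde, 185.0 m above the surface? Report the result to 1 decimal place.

Log law: V ∝ ln(z/z₀). From the pair, with r = V₁/V₂ = 0.71056,
ln z₀ = (ln z₁ − r·ln z₂)/(1 − r) = (2.7081 − 0.71056×4.0073)/0.28944 = -0.4816 → z₀ = 0.6178 m
V₃ = V₁ · ln(z₃/z₀)/ln(z₁/z₀) = 5.99 × 5.7019/3.1896 = 10.7080 m/s

10.7 m/s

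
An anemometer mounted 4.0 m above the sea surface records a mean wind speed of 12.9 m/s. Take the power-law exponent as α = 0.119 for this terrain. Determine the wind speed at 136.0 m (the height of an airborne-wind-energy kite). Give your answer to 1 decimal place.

19.6 m/s

Power-law profile: V₂ = V₁ · (z₂/z₁)^α
V₂ = 12.9 × (136.0/4.0)^0.119 = 12.9 × (34.0000)^0.119
    = 12.9 × 1.5214 = 19.6262 m/s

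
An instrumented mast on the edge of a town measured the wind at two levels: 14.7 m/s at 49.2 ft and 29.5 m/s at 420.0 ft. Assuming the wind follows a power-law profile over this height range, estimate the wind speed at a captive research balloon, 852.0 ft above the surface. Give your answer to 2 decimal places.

First find α: α = ln(V₂/V₁)/ln(z₂/z₁) = ln(29.5/14.7)/ln(420.0/49.2) = 0.69654/2.14436 = 0.3248
Extrapolate from 420.0 ft to 852.0 ft: V₃ = 29.5 × (852.0/420.0)^0.3248 = 29.5 × 1.2583 = 37.1198 m/s

37.12 m/s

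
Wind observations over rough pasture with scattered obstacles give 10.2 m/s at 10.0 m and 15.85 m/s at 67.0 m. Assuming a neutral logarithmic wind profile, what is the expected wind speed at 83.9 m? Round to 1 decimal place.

Log law: V ∝ ln(z/z₀). From the pair, with r = V₁/V₂ = 0.64353,
ln z₀ = (ln z₁ − r·ln z₂)/(1 − r) = (2.3026 − 0.64353×4.2047)/0.35647 = -1.1313 → z₀ = 0.3226 m
V₃ = V₁ · ln(z₃/z₀)/ln(z₁/z₀) = 10.2 × 5.5609/3.4339 = 16.5181 m/s

16.5 m/s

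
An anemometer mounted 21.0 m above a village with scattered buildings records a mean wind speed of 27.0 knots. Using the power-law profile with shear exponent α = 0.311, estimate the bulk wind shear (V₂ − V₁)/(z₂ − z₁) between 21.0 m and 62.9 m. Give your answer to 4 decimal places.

0.2620 knots/m

Power law: V₂ = V₁ · (z₂/z₁)^α = 27.0 × (2.9952)^0.311 = 37.9782 knots
ΔV/Δz = (37.9782 − 27.0)/(62.9 − 21.0) = 10.9782/41.9000 = 0.26201 knots/m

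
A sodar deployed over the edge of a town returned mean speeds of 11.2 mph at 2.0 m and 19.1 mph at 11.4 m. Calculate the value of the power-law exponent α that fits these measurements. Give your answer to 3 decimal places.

Power law: V₂/V₁ = (z₂/z₁)^α ⇒ α = ln(V₂/V₁) / ln(z₂/z₁)
α = ln(19.1/11.2) / ln(11.4/2.0) = ln(1.7054) / ln(5.7000)
  = 0.53377 / 1.74047 = 0.30668

α ≈ 0.307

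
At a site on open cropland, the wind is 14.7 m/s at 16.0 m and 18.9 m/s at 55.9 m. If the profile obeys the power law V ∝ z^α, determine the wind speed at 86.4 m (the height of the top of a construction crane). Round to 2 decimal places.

First find α: α = ln(V₂/V₁)/ln(z₂/z₁) = ln(18.9/14.7)/ln(55.9/16.0) = 0.25131/1.25098 = 0.2009
Extrapolate from 55.9 m to 86.4 m: V₃ = 18.9 × (86.4/55.9)^0.2009 = 18.9 × 1.0914 = 20.6277 m/s

20.63 m/s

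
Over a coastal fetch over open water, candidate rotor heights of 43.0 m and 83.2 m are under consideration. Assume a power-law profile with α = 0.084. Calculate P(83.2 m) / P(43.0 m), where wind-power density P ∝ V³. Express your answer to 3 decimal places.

Speed ratio: V_B/V_A = (z_B/z_A)^α = (83.2/43.0)^0.084 = (1.9349)^0.084 = 1.05701
Power-density ratio: P_B/P_A = (V_B/V_A)³ = (1.05701)³ = 1.18097

1.181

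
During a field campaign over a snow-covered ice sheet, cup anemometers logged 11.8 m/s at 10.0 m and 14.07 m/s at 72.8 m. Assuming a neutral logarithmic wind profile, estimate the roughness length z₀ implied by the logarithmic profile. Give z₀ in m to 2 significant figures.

z₀ ≈ 0.00033 m

Log law: V(z) ∝ ln(z/z₀). With r = V₁/V₂ = 11.8/14.07 = 0.83866,
r · ln(z₂/z₀) = ln(z₁/z₀) ⇒ ln z₀ = (ln z₁ − r·ln z₂)/(1 − r)
ln z₀ = (2.30259 − 0.83866×4.28772) / 0.16134 = -8.0166
z₀ = exp(-8.0166) = 0.0003299 m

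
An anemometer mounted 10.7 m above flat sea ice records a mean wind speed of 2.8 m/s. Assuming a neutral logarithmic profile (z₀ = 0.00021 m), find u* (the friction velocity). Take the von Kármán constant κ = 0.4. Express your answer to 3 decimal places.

Log law: V(z) = (u*/κ) · ln(z/z₀) ⇒ u* = κ · V / ln(z/z₀)
u* = 0.4 × 2.8 / ln(10.7/0.00021) = 0.4 × 2.8 / 10.8386
   = 1.1200 / 10.8386 = 0.1033 m/s

u* ≈ 0.103 m/s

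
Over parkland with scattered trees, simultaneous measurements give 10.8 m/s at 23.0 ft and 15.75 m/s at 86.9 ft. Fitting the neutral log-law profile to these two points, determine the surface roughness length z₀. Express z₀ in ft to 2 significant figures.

z₀ ≈ 1.3 ft

Log law: V(z) ∝ ln(z/z₀). With r = V₁/V₂ = 10.8/15.75 = 0.68571,
r · ln(z₂/z₀) = ln(z₁/z₀) ⇒ ln z₀ = (ln z₁ − r·ln z₂)/(1 − r)
ln z₀ = (3.13549 − 0.68571×4.46476) / 0.31429 = 0.2353
z₀ = exp(0.2353) = 1.265 ft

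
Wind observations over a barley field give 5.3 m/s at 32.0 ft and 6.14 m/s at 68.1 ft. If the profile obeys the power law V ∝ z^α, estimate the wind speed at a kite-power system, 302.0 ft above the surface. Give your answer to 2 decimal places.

First find α: α = ln(V₂/V₁)/ln(z₂/z₁) = ln(6.14/5.3)/ln(68.1/32.0) = 0.14712/0.75524 = 0.1948
Extrapolate from 68.1 ft to 302.0 ft: V₃ = 6.14 × (302.0/68.1)^0.1948 = 6.14 × 1.3366 = 8.2068 m/s

8.21 m/s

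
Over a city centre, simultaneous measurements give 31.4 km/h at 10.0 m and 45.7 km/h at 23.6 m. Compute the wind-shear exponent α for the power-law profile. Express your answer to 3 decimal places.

Power law: V₂/V₁ = (z₂/z₁)^α ⇒ α = ln(V₂/V₁) / ln(z₂/z₁)
α = ln(45.7/31.4) / ln(23.6/10.0) = ln(1.4554) / ln(2.3600)
  = 0.37529 / 0.85866 = 0.43706

α ≈ 0.437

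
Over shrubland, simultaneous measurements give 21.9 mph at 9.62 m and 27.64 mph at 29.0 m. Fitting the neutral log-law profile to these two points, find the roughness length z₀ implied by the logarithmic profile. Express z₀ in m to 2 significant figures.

z₀ ≈ 0.14 m

Log law: V(z) ∝ ln(z/z₀). With r = V₁/V₂ = 21.9/27.64 = 0.79233,
r · ln(z₂/z₀) = ln(z₁/z₀) ⇒ ln z₀ = (ln z₁ − r·ln z₂)/(1 − r)
ln z₀ = (2.26384 − 0.79233×3.36730) / 0.20767 = -1.9462
z₀ = exp(-1.9462) = 0.1428 m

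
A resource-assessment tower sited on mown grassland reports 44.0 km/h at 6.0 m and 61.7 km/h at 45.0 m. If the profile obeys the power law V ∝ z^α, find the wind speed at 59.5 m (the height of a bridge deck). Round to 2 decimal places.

First find α: α = ln(V₂/V₁)/ln(z₂/z₁) = ln(61.7/44.0)/ln(45.0/6.0) = 0.33809/2.01490 = 0.1678
Extrapolate from 45.0 m to 59.5 m: V₃ = 61.7 × (59.5/45.0)^0.1678 = 61.7 × 1.0480 = 64.6606 km/h

64.66 km/h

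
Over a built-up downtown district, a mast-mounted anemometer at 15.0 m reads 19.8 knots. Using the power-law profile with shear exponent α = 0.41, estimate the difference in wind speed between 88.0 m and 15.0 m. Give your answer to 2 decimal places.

21.10 knots

Power law: V₂ = V₁ · (z₂/z₁)^α = 19.8 × (5.8667)^0.41 = 40.8983 knots
ΔV = 40.8983 − 19.8 = 21.0983 knots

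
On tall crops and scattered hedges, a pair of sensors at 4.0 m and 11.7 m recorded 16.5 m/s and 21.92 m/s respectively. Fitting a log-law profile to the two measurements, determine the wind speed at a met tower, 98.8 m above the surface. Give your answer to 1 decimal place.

32.7 m/s

Log law: V ∝ ln(z/z₀). From the pair, with r = V₁/V₂ = 0.75274,
ln z₀ = (ln z₁ − r·ln z₂)/(1 − r) = (1.3863 − 0.75274×2.4596)/0.24726 = -1.8811 → z₀ = 0.1524 m
V₃ = V₁ · ln(z₃/z₀)/ln(z₁/z₀) = 16.5 × 6.4742/3.2674 = 32.6939 m/s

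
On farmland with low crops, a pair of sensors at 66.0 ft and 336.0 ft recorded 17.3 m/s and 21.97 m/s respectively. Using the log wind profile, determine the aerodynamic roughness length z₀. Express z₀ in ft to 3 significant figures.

Log law: V(z) ∝ ln(z/z₀). With r = V₁/V₂ = 17.3/21.97 = 0.78744,
r · ln(z₂/z₀) = ln(z₁/z₀) ⇒ ln z₀ = (ln z₁ − r·ln z₂)/(1 − r)
ln z₀ = (4.18965 − 0.78744×5.81711) / 0.21256 = -1.8393
z₀ = exp(-1.8393) = 0.1589 ft

z₀ ≈ 0.159 ft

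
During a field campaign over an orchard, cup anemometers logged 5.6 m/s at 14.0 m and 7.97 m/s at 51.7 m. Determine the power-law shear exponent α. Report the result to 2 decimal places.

Power law: V₂/V₁ = (z₂/z₁)^α ⇒ α = ln(V₂/V₁) / ln(z₂/z₁)
α = ln(7.97/5.6) / ln(51.7/14.0) = ln(1.4232) / ln(3.6929)
  = 0.35292 / 1.30640 = 0.27015

α ≈ 0.27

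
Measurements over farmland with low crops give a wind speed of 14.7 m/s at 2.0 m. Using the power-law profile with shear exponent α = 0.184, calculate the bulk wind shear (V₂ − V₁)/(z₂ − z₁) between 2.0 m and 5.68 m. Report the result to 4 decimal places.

Power law: V₂ = V₁ · (z₂/z₁)^α = 14.7 × (2.8400)^0.184 = 17.8126 m/s
ΔV/Δz = (17.8126 − 14.7)/(5.68 − 2.0) = 3.1126/3.6800 = 0.84582 m/s/m

0.8458 m/s/m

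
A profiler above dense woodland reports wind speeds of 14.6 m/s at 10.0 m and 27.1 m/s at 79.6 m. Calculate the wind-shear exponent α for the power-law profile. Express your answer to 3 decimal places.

Power law: V₂/V₁ = (z₂/z₁)^α ⇒ α = ln(V₂/V₁) / ln(z₂/z₁)
α = ln(27.1/14.6) / ln(79.6/10.0) = ln(1.8562) / ln(7.9600)
  = 0.61851 / 2.07443 = 0.29816

α ≈ 0.298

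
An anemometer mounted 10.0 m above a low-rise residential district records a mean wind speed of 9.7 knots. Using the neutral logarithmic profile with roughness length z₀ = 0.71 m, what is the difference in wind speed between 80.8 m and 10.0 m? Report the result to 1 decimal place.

Log law: V₂ = V₁ · ln(z₂/z₀)/ln(z₁/z₀) = 9.7 × 4.7345/2.6451 = 17.3622 knots
ΔV = 17.3622 − 9.7 = 7.6622 knots

7.7 knots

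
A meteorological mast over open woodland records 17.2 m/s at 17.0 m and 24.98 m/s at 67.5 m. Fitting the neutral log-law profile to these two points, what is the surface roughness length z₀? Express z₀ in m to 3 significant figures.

Log law: V(z) ∝ ln(z/z₀). With r = V₁/V₂ = 17.2/24.98 = 0.68855,
r · ln(z₂/z₀) = ln(z₁/z₀) ⇒ ln z₀ = (ln z₁ − r·ln z₂)/(1 − r)
ln z₀ = (2.83321 − 0.68855×4.21213) / 0.31145 = -0.2153
z₀ = exp(-0.2153) = 0.8063 m

z₀ ≈ 0.806 m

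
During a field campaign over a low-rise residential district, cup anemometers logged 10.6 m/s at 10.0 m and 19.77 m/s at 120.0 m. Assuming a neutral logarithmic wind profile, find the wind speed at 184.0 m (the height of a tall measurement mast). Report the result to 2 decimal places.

Log law: V ∝ ln(z/z₀). From the pair, with r = V₁/V₂ = 0.53617,
ln z₀ = (ln z₁ − r·ln z₂)/(1 − r) = (2.3026 − 0.53617×4.7875)/0.46383 = -0.5698 → z₀ = 0.5656 m
V₃ = V₁ · ln(z₃/z₀)/ln(z₁/z₀) = 10.6 × 5.7848/2.8724 = 21.3474 m/s

21.35 m/s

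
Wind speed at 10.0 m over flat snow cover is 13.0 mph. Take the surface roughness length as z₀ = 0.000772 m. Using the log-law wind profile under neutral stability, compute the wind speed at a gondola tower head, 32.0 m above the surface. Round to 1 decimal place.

14.6 mph

Log law: V(z) ∝ ln(z/z₀), so V₂/V₁ = ln(z₂/z₀) / ln(z₁/z₀).
ln(32.0/0.000772) = 10.6323, ln(10.0/0.000772) = 9.4691
V₂ = 13.0 × 10.6323/9.4691 = 13.0 × 1.1228 = 14.5969 mph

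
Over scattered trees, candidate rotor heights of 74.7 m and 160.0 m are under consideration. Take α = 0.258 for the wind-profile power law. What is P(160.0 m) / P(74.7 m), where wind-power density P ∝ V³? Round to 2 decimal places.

1.80

Speed ratio: V_B/V_A = (z_B/z_A)^α = (160.0/74.7)^0.258 = (2.1419)^0.258 = 1.21716
Power-density ratio: P_B/P_A = (V_B/V_A)³ = (1.21716)³ = 1.80318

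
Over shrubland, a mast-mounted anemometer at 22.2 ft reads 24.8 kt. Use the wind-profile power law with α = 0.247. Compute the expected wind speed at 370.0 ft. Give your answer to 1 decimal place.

49.7 kt

Power-law profile: V₂ = V₁ · (z₂/z₁)^α
V₂ = 24.8 × (370.0/22.2)^0.247 = 24.8 × (16.6667)^0.247
    = 24.8 × 2.0035 = 49.6876 kt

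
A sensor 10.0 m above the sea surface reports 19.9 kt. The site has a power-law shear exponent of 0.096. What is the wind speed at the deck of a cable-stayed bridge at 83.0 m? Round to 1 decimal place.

24.4 kt

Power-law profile: V₂ = V₁ · (z₂/z₁)^α
V₂ = 19.9 × (83.0/10.0)^0.096 = 19.9 × (8.3000)^0.096
    = 19.9 × 1.2253 = 24.3829 kt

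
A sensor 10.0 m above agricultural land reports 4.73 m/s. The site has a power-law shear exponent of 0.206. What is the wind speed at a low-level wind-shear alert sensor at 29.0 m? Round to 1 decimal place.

5.9 m/s

Power-law profile: V₂ = V₁ · (z₂/z₁)^α
V₂ = 4.73 × (29.0/10.0)^0.206 = 4.73 × (2.9000)^0.206
    = 4.73 × 1.2452 = 5.8900 m/s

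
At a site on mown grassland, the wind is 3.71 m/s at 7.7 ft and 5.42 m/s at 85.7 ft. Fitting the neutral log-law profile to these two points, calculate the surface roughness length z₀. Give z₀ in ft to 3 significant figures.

z₀ ≈ 0.0413 ft

Log law: V(z) ∝ ln(z/z₀). With r = V₁/V₂ = 3.71/5.42 = 0.68450,
r · ln(z₂/z₀) = ln(z₁/z₀) ⇒ ln z₀ = (ln z₁ − r·ln z₂)/(1 − r)
ln z₀ = (2.04122 − 0.68450×4.45085) / 0.31550 = -3.1867
z₀ = exp(-3.1867) = 0.04131 ft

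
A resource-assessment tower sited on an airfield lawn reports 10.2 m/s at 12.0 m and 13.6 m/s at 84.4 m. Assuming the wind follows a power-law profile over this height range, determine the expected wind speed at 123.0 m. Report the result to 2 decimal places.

14.38 m/s

First find α: α = ln(V₂/V₁)/ln(z₂/z₁) = ln(13.6/10.2)/ln(84.4/12.0) = 0.28768/1.95066 = 0.1475
Extrapolate from 84.4 m to 123.0 m: V₃ = 13.6 × (123.0/84.4)^0.1475 = 13.6 × 1.0571 = 14.3768 m/s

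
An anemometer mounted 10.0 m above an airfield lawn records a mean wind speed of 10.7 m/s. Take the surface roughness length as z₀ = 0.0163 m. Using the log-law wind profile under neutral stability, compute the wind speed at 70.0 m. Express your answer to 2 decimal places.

13.94 m/s

Log law: V(z) ∝ ln(z/z₀), so V₂/V₁ = ln(z₂/z₀) / ln(z₁/z₀).
ln(70.0/0.0163) = 8.3651, ln(10.0/0.0163) = 6.4192
V₂ = 10.7 × 8.3651/6.4192 = 10.7 × 1.3031 = 13.9436 m/s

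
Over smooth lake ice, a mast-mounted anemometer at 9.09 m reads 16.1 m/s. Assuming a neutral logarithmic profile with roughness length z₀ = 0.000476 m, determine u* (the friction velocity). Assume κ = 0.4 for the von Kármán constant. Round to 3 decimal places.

u* ≈ 0.653 m/s

Log law: V(z) = (u*/κ) · ln(z/z₀) ⇒ u* = κ · V / ln(z/z₀)
u* = 0.4 × 16.1 / ln(9.09/0.000476) = 0.4 × 16.1 / 9.8573
   = 6.4400 / 9.8573 = 0.6533 m/s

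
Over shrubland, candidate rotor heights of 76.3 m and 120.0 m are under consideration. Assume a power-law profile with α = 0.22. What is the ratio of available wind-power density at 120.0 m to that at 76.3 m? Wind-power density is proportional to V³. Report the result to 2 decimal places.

1.35

Speed ratio: V_B/V_A = (z_B/z_A)^α = (120.0/76.3)^0.22 = (1.5727)^0.22 = 1.10475
Power-density ratio: P_B/P_A = (V_B/V_A)³ = (1.10475)³ = 1.34832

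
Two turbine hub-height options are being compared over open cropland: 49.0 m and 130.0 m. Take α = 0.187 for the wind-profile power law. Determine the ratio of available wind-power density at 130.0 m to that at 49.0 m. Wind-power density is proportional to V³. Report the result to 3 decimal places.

Speed ratio: V_B/V_A = (z_B/z_A)^α = (130.0/49.0)^0.187 = (2.6531)^0.187 = 1.20016
Power-density ratio: P_B/P_A = (V_B/V_A)³ = (1.20016)³ = 1.72871

1.729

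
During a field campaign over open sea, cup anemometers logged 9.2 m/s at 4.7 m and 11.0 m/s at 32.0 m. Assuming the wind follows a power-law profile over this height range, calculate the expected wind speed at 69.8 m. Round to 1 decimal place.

11.8 m/s

First find α: α = ln(V₂/V₁)/ln(z₂/z₁) = ln(11.0/9.2)/ln(32.0/4.7) = 0.17869/1.91817 = 0.0932
Extrapolate from 32.0 m to 69.8 m: V₃ = 11.0 × (69.8/32.0)^0.0932 = 11.0 × 1.0754 = 11.8289 m/s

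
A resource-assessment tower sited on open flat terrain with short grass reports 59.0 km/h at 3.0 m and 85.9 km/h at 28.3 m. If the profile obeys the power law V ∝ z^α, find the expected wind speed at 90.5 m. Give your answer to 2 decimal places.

104.35 km/h

First find α: α = ln(V₂/V₁)/ln(z₂/z₁) = ln(85.9/59.0)/ln(28.3/3.0) = 0.37565/2.24425 = 0.1674
Extrapolate from 28.3 m to 90.5 m: V₃ = 85.9 × (90.5/28.3)^0.1674 = 85.9 × 1.2148 = 104.3513 km/h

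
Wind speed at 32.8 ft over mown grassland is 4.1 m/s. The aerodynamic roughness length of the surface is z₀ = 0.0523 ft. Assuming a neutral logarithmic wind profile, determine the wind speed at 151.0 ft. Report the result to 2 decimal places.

5.07 m/s

Log law: V(z) ∝ ln(z/z₀), so V₂/V₁ = ln(z₂/z₀) / ln(z₁/z₀).
ln(151.0/0.0523) = 7.9680, ln(32.8/0.0523) = 6.4412
V₂ = 4.1 × 7.9680/6.4412 = 4.1 × 1.2370 = 5.0719 m/s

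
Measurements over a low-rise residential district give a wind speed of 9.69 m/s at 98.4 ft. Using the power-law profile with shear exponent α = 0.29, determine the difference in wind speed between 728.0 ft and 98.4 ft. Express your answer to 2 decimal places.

7.62 m/s

Power law: V₂ = V₁ · (z₂/z₁)^α = 9.69 × (7.3984)^0.29 = 17.3130 m/s
ΔV = 17.3130 − 9.69 = 7.6230 m/s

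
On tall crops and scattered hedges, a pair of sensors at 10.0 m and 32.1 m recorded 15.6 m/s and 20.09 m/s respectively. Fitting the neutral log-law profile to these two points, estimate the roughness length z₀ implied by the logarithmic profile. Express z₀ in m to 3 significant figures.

Log law: V(z) ∝ ln(z/z₀). With r = V₁/V₂ = 15.6/20.09 = 0.77651,
r · ln(z₂/z₀) = ln(z₁/z₀) ⇒ ln z₀ = (ln z₁ − r·ln z₂)/(1 − r)
ln z₀ = (2.30259 − 0.77651×3.46886) / 0.22349 = -1.7495
z₀ = exp(-1.7495) = 0.1739 m

z₀ ≈ 0.174 m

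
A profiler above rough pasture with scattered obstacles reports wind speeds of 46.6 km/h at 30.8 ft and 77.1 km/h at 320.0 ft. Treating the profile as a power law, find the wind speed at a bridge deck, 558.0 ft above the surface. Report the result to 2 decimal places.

86.90 km/h

First find α: α = ln(V₂/V₁)/ln(z₂/z₁) = ln(77.1/46.6)/ln(320.0/30.8) = 0.50350/2.34081 = 0.2151
Extrapolate from 320.0 ft to 558.0 ft: V₃ = 77.1 × (558.0/320.0)^0.2151 = 77.1 × 1.1270 = 86.8955 km/h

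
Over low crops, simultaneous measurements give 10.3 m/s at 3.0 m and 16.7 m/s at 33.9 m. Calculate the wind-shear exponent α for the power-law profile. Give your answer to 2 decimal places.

α ≈ 0.20

Power law: V₂/V₁ = (z₂/z₁)^α ⇒ α = ln(V₂/V₁) / ln(z₂/z₁)
α = ln(16.7/10.3) / ln(33.9/3.0) = ln(1.6214) / ln(11.3000)
  = 0.48326 / 2.42480 = 0.19930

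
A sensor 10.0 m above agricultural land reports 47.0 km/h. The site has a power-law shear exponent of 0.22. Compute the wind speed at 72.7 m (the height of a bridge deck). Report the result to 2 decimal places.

Power-law profile: V₂ = V₁ · (z₂/z₁)^α
V₂ = 47.0 × (72.7/10.0)^0.22 = 47.0 × (7.2700)^0.22
    = 47.0 × 1.5472 = 72.7169 km/h

72.72 km/h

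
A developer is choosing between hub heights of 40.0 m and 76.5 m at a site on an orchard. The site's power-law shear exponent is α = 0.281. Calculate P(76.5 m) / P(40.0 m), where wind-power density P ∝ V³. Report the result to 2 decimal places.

1.73

Speed ratio: V_B/V_A = (z_B/z_A)^α = (76.5/40.0)^0.281 = (1.9125)^0.281 = 1.19986
Power-density ratio: P_B/P_A = (V_B/V_A)³ = (1.19986)³ = 1.72739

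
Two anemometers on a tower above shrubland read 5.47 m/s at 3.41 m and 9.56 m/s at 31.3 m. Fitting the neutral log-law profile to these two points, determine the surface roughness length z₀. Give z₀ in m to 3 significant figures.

z₀ ≈ 0.176 m

Log law: V(z) ∝ ln(z/z₀). With r = V₁/V₂ = 5.47/9.56 = 0.57218,
r · ln(z₂/z₀) = ln(z₁/z₀) ⇒ ln z₀ = (ln z₁ − r·ln z₂)/(1 − r)
ln z₀ = (1.22671 − 0.57218×3.44362) / 0.42782 = -1.7382
z₀ = exp(-1.7382) = 0.1758 m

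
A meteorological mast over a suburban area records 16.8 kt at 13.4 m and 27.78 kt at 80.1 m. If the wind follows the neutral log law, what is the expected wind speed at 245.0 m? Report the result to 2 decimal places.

34.65 kt

Log law: V ∝ ln(z/z₀). From the pair, with r = V₁/V₂ = 0.60475,
ln z₀ = (ln z₁ − r·ln z₂)/(1 − r) = (2.5953 − 0.60475×4.3833)/0.39525 = -0.1405 → z₀ = 0.8689 m
V₃ = V₁ · ln(z₃/z₀)/ln(z₁/z₀) = 16.8 × 5.6418/2.7358 = 34.6454 kt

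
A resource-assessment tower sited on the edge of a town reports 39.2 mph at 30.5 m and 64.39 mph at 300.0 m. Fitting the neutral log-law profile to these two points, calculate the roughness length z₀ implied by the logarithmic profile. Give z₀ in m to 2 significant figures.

Log law: V(z) ∝ ln(z/z₀). With r = V₁/V₂ = 39.2/64.39 = 0.60879,
r · ln(z₂/z₀) = ln(z₁/z₀) ⇒ ln z₀ = (ln z₁ − r·ln z₂)/(1 − r)
ln z₀ = (3.41773 − 0.60879×5.70378) / 0.39121 = -0.1398
z₀ = exp(-0.1398) = 0.8696 m

z₀ ≈ 0.87 m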